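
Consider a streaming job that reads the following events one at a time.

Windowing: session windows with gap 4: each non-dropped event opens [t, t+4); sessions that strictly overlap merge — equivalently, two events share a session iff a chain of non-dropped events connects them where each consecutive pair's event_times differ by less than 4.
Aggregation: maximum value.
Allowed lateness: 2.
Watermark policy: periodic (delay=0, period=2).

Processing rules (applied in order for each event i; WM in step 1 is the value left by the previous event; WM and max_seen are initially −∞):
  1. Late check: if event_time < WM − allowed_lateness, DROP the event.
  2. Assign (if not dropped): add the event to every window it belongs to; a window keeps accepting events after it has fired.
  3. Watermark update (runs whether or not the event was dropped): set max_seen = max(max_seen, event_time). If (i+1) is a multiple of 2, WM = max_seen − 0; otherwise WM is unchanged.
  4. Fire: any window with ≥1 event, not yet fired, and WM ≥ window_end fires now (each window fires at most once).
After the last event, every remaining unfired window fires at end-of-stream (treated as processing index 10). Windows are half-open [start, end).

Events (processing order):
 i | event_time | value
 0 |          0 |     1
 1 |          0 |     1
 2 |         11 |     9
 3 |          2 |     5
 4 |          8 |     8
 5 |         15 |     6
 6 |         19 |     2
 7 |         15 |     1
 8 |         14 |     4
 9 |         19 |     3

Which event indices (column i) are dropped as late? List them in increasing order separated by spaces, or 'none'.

i=0 t=0 v=1: → [0,4); WM=−∞
i=1 t=0 v=1: → [0,4); WM=0
i=2 t=11 v=9: → [11,15); WM=0
i=3 t=2 v=5: → [0,6); WM=11
i=4 t=8 v=8: DROP (t<11-2); WM=11
i=5 t=15 v=6: → [15,19); WM=15
i=6 t=19 v=2: → [19,23); WM=15
i=7 t=15 v=1: → [15,19); WM=19
i=8 t=14 v=4: DROP (t<19-2); WM=19
i=9 t=19 v=3: → [19,23); WM=19

4 8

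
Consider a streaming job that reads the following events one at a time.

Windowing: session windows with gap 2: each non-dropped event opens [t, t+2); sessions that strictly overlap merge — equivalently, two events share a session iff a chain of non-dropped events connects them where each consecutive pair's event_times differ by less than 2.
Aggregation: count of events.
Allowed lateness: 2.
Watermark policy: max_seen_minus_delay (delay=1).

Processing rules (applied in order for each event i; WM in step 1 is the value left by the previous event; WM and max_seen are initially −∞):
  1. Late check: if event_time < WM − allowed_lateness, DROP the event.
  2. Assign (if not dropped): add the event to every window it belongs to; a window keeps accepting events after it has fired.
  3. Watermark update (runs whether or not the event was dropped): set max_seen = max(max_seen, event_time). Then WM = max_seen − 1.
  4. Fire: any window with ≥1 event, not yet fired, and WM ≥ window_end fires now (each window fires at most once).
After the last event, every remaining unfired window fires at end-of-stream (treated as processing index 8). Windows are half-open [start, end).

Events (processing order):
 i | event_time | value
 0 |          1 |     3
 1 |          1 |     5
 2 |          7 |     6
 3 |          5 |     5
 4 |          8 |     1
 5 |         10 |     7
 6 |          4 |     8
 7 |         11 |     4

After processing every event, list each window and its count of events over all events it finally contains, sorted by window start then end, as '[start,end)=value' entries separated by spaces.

[1,3)=2 [5,7)=1 [7,10)=2 [10,13)=2

i=0 t=1 v=3: → [1,3); WM=0
i=1 t=1 v=5: → [1,3); WM=0
i=2 t=7 v=6: → [7,9); WM=6
i=3 t=5 v=5: → [5,7); WM=6
i=4 t=8 v=1: → [7,10); WM=7
i=5 t=10 v=7: → [10,12); WM=9
i=6 t=4 v=8: DROP (t<9-2); WM=9
i=7 t=11 v=4: → [10,13); WM=10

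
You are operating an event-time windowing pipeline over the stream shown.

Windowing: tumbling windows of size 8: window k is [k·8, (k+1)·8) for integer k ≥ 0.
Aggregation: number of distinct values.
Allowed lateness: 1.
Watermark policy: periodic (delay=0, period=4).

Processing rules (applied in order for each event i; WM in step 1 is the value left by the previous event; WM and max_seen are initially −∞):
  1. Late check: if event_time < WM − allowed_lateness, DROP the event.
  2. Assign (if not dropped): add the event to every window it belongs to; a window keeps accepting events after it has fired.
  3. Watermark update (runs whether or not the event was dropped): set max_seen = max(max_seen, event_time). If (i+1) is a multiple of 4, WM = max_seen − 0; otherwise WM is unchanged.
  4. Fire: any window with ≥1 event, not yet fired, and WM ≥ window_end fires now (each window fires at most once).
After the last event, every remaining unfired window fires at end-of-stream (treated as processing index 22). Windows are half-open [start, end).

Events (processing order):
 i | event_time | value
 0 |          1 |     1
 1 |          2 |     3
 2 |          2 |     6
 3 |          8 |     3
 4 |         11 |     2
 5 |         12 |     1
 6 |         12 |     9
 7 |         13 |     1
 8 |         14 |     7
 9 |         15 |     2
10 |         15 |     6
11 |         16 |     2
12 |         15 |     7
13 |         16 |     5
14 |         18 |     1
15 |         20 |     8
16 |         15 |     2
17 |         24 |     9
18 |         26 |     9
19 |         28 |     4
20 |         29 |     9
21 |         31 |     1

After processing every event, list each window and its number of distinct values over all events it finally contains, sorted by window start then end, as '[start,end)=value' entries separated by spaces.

i=0 t=1 v=1: → [0,8); WM=−∞
i=1 t=2 v=3: → [0,8); WM=−∞
i=2 t=2 v=6: → [0,8); WM=−∞
i=3 t=8 v=3: → [8,16); WM=8; [0,8) fires=3
i=4 t=11 v=2: → [8,16); WM=8
i=5 t=12 v=1: → [8,16); WM=8
i=6 t=12 v=9: → [8,16); WM=8
i=7 t=13 v=1: → [8,16); WM=13
i=8 t=14 v=7: → [8,16); WM=13
i=9 t=15 v=2: → [8,16); WM=13
i=10 t=15 v=6: → [8,16); WM=13
i=11 t=16 v=2: → [16,24); WM=16; [8,16) fires=6
i=12 t=15 v=7: → [8,16); WM=16
i=13 t=16 v=5: → [16,24); WM=16
i=14 t=18 v=1: → [16,24); WM=16
i=15 t=20 v=8: → [16,24); WM=20
i=16 t=15 v=2: DROP (t<20-1); WM=20
i=17 t=24 v=9: → [24,32); WM=20
i=18 t=26 v=9: → [24,32); WM=20
i=19 t=28 v=4: → [24,32); WM=28; [16,24) fires=4
i=20 t=29 v=9: → [24,32); WM=28
i=21 t=31 v=1: → [24,32); WM=28

[0,8)=3 [8,16)=6 [16,24)=4 [24,32)=3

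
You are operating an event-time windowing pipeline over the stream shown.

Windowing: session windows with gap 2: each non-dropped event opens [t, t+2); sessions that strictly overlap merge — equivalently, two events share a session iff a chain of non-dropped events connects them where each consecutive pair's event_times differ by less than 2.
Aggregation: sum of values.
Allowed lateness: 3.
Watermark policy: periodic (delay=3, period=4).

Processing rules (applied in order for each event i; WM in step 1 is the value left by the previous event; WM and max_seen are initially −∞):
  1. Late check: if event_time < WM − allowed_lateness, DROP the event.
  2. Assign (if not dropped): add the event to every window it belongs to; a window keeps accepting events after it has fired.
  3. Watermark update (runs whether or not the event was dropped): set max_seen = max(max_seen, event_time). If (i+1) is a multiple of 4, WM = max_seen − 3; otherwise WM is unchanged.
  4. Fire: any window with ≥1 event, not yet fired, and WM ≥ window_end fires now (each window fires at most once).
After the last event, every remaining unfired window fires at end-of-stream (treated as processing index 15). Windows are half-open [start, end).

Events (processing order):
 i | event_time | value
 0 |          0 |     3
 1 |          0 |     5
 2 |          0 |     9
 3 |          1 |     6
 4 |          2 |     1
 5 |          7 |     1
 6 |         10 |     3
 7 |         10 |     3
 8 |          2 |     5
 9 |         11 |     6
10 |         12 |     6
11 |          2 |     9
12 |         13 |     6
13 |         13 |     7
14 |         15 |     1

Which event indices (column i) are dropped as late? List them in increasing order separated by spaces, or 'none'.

8 11

i=0 t=0 v=3: → [0,2); WM=−∞
i=1 t=0 v=5: → [0,2); WM=−∞
i=2 t=0 v=9: → [0,2); WM=−∞
i=3 t=1 v=6: → [0,3); WM=-2
i=4 t=2 v=1: → [0,4); WM=-2
i=5 t=7 v=1: → [7,9); WM=-2
i=6 t=10 v=3: → [10,12); WM=-2
i=7 t=10 v=3: → [10,12); WM=7
i=8 t=2 v=5: DROP (t<7-3); WM=7
i=9 t=11 v=6: → [10,13); WM=7
i=10 t=12 v=6: → [10,14); WM=7
i=11 t=2 v=9: DROP (t<7-3); WM=9
i=12 t=13 v=6: → [10,15); WM=9
i=13 t=13 v=7: → [10,15); WM=9
i=14 t=15 v=1: → [15,17); WM=9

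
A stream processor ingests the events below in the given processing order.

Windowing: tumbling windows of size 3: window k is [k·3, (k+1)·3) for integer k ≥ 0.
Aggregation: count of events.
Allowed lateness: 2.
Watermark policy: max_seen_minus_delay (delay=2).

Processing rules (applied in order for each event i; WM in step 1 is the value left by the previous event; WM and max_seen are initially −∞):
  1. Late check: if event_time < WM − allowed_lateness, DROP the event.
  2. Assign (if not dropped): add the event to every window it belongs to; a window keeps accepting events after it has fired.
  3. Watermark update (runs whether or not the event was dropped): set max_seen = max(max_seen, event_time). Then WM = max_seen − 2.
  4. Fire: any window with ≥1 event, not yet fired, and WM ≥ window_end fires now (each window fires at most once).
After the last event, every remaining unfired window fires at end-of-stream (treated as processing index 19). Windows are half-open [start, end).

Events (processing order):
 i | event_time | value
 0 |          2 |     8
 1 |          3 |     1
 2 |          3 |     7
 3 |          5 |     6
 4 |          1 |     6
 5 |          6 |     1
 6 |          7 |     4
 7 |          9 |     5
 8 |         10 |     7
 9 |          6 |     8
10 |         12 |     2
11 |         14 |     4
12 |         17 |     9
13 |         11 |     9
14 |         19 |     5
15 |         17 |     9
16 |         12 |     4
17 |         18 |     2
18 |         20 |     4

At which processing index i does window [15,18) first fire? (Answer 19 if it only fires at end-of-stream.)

i=0 t=2 v=8: → [0,3); WM=0
i=1 t=3 v=1: → [3,6); WM=1
i=2 t=3 v=7: → [3,6); WM=1
i=3 t=5 v=6: → [3,6); WM=3; [0,3) fires=1
i=4 t=1 v=6: → [0,3); WM=3
i=5 t=6 v=1: → [6,9); WM=4
i=6 t=7 v=4: → [6,9); WM=5
i=7 t=9 v=5: → [9,12); WM=7; [3,6) fires=3
i=8 t=10 v=7: → [9,12); WM=8
i=9 t=6 v=8: → [6,9); WM=8
i=10 t=12 v=2: → [12,15); WM=10; [6,9) fires=3
i=11 t=14 v=4: → [12,15); WM=12; [9,12) fires=2
i=12 t=17 v=9: → [15,18); WM=15; [12,15) fires=2
i=13 t=11 v=9: DROP (t<15-2); WM=15
i=14 t=19 v=5: → [18,21); WM=17
i=15 t=17 v=9: → [15,18); WM=17
i=16 t=12 v=4: DROP (t<17-2); WM=17
i=17 t=18 v=2: → [18,21); WM=17
i=18 t=20 v=4: → [18,21); WM=18; [15,18) fires=2

18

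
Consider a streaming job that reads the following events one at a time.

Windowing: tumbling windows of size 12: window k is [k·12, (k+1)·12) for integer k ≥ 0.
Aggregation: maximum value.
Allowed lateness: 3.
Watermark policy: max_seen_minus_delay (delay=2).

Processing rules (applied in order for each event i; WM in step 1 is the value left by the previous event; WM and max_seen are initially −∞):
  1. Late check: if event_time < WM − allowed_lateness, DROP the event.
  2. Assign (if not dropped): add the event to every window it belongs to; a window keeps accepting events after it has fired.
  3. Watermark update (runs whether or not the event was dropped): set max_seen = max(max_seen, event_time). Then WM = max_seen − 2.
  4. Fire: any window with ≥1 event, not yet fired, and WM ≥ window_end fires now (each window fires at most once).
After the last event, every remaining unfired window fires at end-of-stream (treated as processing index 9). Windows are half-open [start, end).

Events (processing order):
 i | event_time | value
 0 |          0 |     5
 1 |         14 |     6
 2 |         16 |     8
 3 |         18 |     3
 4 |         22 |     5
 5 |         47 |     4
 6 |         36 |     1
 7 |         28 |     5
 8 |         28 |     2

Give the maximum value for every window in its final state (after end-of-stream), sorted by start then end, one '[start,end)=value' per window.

i=0 t=0 v=5: → [0,12); WM=-2
i=1 t=14 v=6: → [12,24); WM=12; [0,12) fires=5
i=2 t=16 v=8: → [12,24); WM=14
i=3 t=18 v=3: → [12,24); WM=16
i=4 t=22 v=5: → [12,24); WM=20
i=5 t=47 v=4: → [36,48); WM=45; [12,24) fires=8
i=6 t=36 v=1: DROP (t<45-3); WM=45
i=7 t=28 v=5: DROP (t<45-3); WM=45
i=8 t=28 v=2: DROP (t<45-3); WM=45

[0,12)=5 [12,24)=8 [36,48)=4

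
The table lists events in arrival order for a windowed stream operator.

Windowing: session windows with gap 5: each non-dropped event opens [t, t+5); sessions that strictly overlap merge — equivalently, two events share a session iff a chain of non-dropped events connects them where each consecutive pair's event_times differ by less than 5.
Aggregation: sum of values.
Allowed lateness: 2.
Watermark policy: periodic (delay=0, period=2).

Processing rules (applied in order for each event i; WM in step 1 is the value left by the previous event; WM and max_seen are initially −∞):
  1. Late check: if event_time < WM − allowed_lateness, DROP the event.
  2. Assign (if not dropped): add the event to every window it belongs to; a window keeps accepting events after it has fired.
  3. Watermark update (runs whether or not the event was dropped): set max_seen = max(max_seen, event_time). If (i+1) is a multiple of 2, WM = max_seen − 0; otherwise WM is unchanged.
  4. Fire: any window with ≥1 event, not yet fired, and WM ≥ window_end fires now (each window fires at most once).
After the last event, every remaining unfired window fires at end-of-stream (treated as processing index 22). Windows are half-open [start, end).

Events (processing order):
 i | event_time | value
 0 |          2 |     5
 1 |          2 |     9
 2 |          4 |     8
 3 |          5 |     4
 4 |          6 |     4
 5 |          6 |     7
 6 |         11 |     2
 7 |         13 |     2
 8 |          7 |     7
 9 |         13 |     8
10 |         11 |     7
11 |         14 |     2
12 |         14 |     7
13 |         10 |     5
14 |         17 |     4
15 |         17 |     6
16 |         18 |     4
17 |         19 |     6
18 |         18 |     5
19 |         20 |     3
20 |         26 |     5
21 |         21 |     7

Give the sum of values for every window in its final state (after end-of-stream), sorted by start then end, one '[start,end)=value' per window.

[2,11)=37 [11,26)=63 [26,31)=5

i=0 t=2 v=5: → [2,7); WM=−∞
i=1 t=2 v=9: → [2,7); WM=2
i=2 t=4 v=8: → [2,9); WM=2
i=3 t=5 v=4: → [2,10); WM=5
i=4 t=6 v=4: → [2,11); WM=5
i=5 t=6 v=7: → [2,11); WM=6
i=6 t=11 v=2: → [11,16); WM=6
i=7 t=13 v=2: → [11,18); WM=13
i=8 t=7 v=7: DROP (t<13-2); WM=13
i=9 t=13 v=8: → [11,18); WM=13
i=10 t=11 v=7: → [11,18); WM=13
i=11 t=14 v=2: → [11,19); WM=14
i=12 t=14 v=7: → [11,19); WM=14
i=13 t=10 v=5: DROP (t<14-2); WM=14
i=14 t=17 v=4: → [11,22); WM=14
i=15 t=17 v=6: → [11,22); WM=17
i=16 t=18 v=4: → [11,23); WM=17
i=17 t=19 v=6: → [11,24); WM=19
i=18 t=18 v=5: → [11,24); WM=19
i=19 t=20 v=3: → [11,25); WM=20
i=20 t=26 v=5: → [26,31); WM=20
i=21 t=21 v=7: → [11,26); WM=26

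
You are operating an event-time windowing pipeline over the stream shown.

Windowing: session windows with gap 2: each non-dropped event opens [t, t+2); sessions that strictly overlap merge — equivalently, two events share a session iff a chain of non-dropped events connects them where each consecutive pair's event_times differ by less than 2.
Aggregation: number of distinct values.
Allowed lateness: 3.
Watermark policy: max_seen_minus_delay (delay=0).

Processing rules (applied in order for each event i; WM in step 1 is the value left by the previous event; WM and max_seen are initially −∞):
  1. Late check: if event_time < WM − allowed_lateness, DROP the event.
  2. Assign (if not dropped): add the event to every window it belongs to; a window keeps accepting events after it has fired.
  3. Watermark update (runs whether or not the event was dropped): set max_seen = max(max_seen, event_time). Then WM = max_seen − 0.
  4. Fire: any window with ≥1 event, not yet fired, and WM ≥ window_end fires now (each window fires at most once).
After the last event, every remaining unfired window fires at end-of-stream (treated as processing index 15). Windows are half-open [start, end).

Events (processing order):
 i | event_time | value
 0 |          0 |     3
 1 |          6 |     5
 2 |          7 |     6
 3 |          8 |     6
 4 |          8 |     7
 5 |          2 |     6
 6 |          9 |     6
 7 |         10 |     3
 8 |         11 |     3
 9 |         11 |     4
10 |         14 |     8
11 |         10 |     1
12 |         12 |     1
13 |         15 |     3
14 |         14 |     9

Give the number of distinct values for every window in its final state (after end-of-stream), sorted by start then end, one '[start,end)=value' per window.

i=0 t=0 v=3: → [0,2); WM=0
i=1 t=6 v=5: → [6,8); WM=6
i=2 t=7 v=6: → [6,9); WM=7
i=3 t=8 v=6: → [6,10); WM=8
i=4 t=8 v=7: → [6,10); WM=8
i=5 t=2 v=6: DROP (t<8-3); WM=8
i=6 t=9 v=6: → [6,11); WM=9
i=7 t=10 v=3: → [6,12); WM=10
i=8 t=11 v=3: → [6,13); WM=11
i=9 t=11 v=4: → [6,13); WM=11
i=10 t=14 v=8: → [14,16); WM=14
i=11 t=10 v=1: DROP (t<14-3); WM=14
i=12 t=12 v=1: → [6,14); WM=14
i=13 t=15 v=3: → [14,17); WM=15
i=14 t=14 v=9: → [14,17); WM=15

[0,2)=1 [6,14)=6 [14,17)=3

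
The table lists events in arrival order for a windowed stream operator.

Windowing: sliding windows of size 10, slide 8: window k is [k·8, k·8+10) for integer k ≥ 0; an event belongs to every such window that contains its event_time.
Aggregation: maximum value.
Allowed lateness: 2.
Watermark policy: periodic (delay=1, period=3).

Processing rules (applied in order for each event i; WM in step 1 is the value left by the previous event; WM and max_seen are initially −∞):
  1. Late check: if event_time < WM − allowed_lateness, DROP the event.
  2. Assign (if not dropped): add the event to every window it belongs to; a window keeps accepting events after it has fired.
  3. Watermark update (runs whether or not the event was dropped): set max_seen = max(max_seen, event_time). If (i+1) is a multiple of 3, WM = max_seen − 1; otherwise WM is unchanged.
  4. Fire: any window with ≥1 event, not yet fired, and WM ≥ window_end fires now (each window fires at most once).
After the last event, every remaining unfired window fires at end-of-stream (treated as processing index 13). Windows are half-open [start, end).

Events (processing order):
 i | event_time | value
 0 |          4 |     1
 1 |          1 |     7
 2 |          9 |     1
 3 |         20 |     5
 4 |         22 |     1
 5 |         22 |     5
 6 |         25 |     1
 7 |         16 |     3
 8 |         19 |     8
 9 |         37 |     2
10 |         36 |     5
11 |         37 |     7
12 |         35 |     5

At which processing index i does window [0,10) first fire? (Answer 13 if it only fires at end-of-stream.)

5

i=0 t=4 v=1: → [0,10); WM=−∞
i=1 t=1 v=7: → [0,10); WM=−∞
i=2 t=9 v=1: → [8,18),[0,10); WM=8
i=3 t=20 v=5: → [16,26); WM=8
i=4 t=22 v=1: → [16,26); WM=8
i=5 t=22 v=5: → [16,26); WM=21; [0,10) fires=7 [8,18) fires=1
i=6 t=25 v=1: → [24,34),[16,26); WM=21
i=7 t=16 v=3: DROP (t<21-2); WM=21
i=8 t=19 v=8: → [16,26); WM=24
i=9 t=37 v=2: → [32,42); WM=24
i=10 t=36 v=5: → [32,42); WM=24
i=11 t=37 v=7: → [32,42); WM=36; [16,26) fires=8 [24,34) fires=1
i=12 t=35 v=5: → [32,42); WM=36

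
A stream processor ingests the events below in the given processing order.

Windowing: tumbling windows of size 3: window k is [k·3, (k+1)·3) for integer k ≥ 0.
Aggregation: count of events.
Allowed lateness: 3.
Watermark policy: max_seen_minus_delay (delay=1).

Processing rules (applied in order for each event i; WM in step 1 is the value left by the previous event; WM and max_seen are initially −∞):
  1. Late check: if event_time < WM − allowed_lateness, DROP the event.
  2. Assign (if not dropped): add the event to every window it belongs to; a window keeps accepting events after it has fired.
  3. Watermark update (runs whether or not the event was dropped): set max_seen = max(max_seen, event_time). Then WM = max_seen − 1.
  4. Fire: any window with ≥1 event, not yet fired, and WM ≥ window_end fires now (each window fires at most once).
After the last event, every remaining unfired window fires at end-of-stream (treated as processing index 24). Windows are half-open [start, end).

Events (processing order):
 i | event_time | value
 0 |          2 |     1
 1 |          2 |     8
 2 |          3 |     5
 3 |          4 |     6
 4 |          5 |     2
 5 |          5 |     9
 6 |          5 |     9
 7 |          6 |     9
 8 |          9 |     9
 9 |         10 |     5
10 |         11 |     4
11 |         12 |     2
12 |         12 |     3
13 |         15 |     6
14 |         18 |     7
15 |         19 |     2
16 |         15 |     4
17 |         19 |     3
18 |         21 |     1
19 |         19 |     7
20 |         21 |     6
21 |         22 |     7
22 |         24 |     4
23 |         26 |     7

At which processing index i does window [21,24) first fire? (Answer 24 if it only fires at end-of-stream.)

23

i=0 t=2 v=1: → [0,3); WM=1
i=1 t=2 v=8: → [0,3); WM=1
i=2 t=3 v=5: → [3,6); WM=2
i=3 t=4 v=6: → [3,6); WM=3; [0,3) fires=2
i=4 t=5 v=2: → [3,6); WM=4
i=5 t=5 v=9: → [3,6); WM=4
i=6 t=5 v=9: → [3,6); WM=4
i=7 t=6 v=9: → [6,9); WM=5
i=8 t=9 v=9: → [9,12); WM=8; [3,6) fires=5
i=9 t=10 v=5: → [9,12); WM=9; [6,9) fires=1
i=10 t=11 v=4: → [9,12); WM=10
i=11 t=12 v=2: → [12,15); WM=11
i=12 t=12 v=3: → [12,15); WM=11
i=13 t=15 v=6: → [15,18); WM=14; [9,12) fires=3
i=14 t=18 v=7: → [18,21); WM=17; [12,15) fires=2
i=15 t=19 v=2: → [18,21); WM=18; [15,18) fires=1
i=16 t=15 v=4: → [15,18); WM=18
i=17 t=19 v=3: → [18,21); WM=18
i=18 t=21 v=1: → [21,24); WM=20
i=19 t=19 v=7: → [18,21); WM=20
i=20 t=21 v=6: → [21,24); WM=20
i=21 t=22 v=7: → [21,24); WM=21; [18,21) fires=4
i=22 t=24 v=4: → [24,27); WM=23
i=23 t=26 v=7: → [24,27); WM=25; [21,24) fires=3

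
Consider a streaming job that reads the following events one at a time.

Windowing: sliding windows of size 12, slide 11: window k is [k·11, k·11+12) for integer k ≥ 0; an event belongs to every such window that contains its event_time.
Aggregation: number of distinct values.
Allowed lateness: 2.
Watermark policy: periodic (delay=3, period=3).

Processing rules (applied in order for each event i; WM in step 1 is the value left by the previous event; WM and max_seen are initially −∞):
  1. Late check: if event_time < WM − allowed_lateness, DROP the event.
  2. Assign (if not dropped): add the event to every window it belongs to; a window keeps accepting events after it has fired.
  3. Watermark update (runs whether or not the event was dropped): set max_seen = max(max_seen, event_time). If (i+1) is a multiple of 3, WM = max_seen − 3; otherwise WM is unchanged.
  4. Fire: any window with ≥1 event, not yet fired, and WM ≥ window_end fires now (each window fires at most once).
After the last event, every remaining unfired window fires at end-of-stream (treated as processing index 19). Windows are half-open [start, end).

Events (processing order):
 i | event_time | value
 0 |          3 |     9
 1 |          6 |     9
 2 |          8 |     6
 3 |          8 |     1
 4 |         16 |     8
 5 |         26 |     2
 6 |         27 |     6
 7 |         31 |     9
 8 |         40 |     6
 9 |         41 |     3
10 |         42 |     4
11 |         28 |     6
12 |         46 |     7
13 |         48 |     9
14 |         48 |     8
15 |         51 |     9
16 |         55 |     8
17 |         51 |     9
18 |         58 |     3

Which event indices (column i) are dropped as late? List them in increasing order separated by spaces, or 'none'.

11

i=0 t=3 v=9: → [0,12); WM=−∞
i=1 t=6 v=9: → [0,12); WM=−∞
i=2 t=8 v=6: → [0,12); WM=5
i=3 t=8 v=1: → [0,12); WM=5
i=4 t=16 v=8: → [11,23); WM=5
i=5 t=26 v=2: → [22,34); WM=23; [0,12) fires=3 [11,23) fires=1
i=6 t=27 v=6: → [22,34); WM=23
i=7 t=31 v=9: → [22,34); WM=23
i=8 t=40 v=6: → [33,45); WM=37; [22,34) fires=3
i=9 t=41 v=3: → [33,45); WM=37
i=10 t=42 v=4: → [33,45); WM=37
i=11 t=28 v=6: DROP (t<37-2); WM=39
i=12 t=46 v=7: → [44,56); WM=39
i=13 t=48 v=9: → [44,56); WM=39
i=14 t=48 v=8: → [44,56); WM=45; [33,45) fires=3
i=15 t=51 v=9: → [44,56); WM=45
i=16 t=55 v=8: → [55,67),[44,56); WM=45
i=17 t=51 v=9: → [44,56); WM=52
i=18 t=58 v=3: → [55,67); WM=52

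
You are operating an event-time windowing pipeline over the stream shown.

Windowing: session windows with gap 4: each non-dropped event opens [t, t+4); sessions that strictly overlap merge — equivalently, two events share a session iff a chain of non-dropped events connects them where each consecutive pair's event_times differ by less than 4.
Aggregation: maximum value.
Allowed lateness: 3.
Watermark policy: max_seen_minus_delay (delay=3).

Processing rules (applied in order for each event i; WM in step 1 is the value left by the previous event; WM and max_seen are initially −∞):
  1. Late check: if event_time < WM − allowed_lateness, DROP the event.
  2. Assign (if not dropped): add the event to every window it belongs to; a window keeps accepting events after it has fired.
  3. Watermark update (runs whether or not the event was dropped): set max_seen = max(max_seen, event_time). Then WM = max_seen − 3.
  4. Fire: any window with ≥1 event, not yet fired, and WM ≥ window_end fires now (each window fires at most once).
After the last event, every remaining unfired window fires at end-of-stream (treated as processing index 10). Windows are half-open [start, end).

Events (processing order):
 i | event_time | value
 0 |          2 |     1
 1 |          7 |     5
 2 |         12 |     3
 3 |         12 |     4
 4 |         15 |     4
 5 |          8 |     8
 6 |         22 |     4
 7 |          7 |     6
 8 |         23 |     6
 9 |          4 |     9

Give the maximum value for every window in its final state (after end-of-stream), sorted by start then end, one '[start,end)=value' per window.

i=0 t=2 v=1: → [2,6); WM=-1
i=1 t=7 v=5: → [7,11); WM=4
i=2 t=12 v=3: → [12,16); WM=9
i=3 t=12 v=4: → [12,16); WM=9
i=4 t=15 v=4: → [12,19); WM=12
i=5 t=8 v=8: DROP (t<12-3); WM=12
i=6 t=22 v=4: → [22,26); WM=19
i=7 t=7 v=6: DROP (t<19-3); WM=19
i=8 t=23 v=6: → [22,27); WM=20
i=9 t=4 v=9: DROP (t<20-3); WM=20

[2,6)=1 [7,11)=5 [12,19)=4 [22,27)=6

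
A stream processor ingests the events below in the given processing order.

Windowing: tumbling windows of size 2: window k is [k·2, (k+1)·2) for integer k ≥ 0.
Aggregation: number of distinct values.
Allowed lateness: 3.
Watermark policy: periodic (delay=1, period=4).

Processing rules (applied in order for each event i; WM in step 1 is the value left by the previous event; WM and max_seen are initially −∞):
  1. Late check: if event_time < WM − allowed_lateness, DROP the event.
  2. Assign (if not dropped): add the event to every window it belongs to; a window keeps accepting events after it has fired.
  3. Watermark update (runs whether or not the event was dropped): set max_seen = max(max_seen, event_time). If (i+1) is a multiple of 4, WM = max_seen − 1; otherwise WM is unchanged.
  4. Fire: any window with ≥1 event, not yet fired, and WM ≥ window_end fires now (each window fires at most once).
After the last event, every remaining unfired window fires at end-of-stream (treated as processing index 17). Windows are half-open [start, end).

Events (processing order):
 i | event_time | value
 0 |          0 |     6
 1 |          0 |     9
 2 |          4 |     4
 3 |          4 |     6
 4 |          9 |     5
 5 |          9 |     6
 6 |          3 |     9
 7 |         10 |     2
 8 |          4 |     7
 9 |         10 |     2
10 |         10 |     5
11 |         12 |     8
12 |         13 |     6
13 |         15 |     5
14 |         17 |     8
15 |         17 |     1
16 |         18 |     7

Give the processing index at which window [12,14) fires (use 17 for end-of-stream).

i=0 t=0 v=6: → [0,2); WM=−∞
i=1 t=0 v=9: → [0,2); WM=−∞
i=2 t=4 v=4: → [4,6); WM=−∞
i=3 t=4 v=6: → [4,6); WM=3; [0,2) fires=2
i=4 t=9 v=5: → [8,10); WM=3
i=5 t=9 v=6: → [8,10); WM=3
i=6 t=3 v=9: → [2,4); WM=3
i=7 t=10 v=2: → [10,12); WM=9; [2,4) fires=1 [4,6) fires=2
i=8 t=4 v=7: DROP (t<9-3); WM=9
i=9 t=10 v=2: → [10,12); WM=9
i=10 t=10 v=5: → [10,12); WM=9
i=11 t=12 v=8: → [12,14); WM=11; [8,10) fires=2
i=12 t=13 v=6: → [12,14); WM=11
i=13 t=15 v=5: → [14,16); WM=11
i=14 t=17 v=8: → [16,18); WM=11
i=15 t=17 v=1: → [16,18); WM=16; [10,12) fires=2 [12,14) fires=2 [14,16) fires=1
i=16 t=18 v=7: → [18,20); WM=16

15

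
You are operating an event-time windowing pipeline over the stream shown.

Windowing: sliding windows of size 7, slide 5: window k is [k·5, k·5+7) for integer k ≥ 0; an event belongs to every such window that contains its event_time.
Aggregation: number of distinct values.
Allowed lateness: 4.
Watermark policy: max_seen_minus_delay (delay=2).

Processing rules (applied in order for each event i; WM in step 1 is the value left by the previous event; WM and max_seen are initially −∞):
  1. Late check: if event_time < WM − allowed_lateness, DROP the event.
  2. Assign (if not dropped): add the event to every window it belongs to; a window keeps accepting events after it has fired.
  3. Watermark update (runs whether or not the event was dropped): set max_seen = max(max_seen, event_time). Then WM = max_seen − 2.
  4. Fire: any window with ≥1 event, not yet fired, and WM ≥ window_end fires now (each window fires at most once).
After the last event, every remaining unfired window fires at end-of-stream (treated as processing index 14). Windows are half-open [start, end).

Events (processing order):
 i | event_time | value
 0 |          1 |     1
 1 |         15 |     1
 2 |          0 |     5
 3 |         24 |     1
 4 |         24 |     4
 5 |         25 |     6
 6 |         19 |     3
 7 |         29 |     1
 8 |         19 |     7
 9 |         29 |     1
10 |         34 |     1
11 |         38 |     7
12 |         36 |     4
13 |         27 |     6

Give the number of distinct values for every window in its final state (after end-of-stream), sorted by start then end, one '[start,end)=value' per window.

[0,7)=1 [10,17)=1 [15,22)=2 [20,27)=3 [25,32)=2 [30,37)=2 [35,42)=2

i=0 t=1 v=1: → [0,7); WM=-1
i=1 t=15 v=1: → [15,22),[10,17); WM=13; [0,7) fires=1
i=2 t=0 v=5: DROP (t<13-4); WM=13
i=3 t=24 v=1: → [20,27); WM=22; [10,17) fires=1 [15,22) fires=1
i=4 t=24 v=4: → [20,27); WM=22
i=5 t=25 v=6: → [25,32),[20,27); WM=23
i=6 t=19 v=3: → [15,22); WM=23
i=7 t=29 v=1: → [25,32); WM=27; [20,27) fires=3
i=8 t=19 v=7: DROP (t<27-4); WM=27
i=9 t=29 v=1: → [25,32); WM=27
i=10 t=34 v=1: → [30,37); WM=32; [25,32) fires=2
i=11 t=38 v=7: → [35,42); WM=36
i=12 t=36 v=4: → [35,42),[30,37); WM=36
i=13 t=27 v=6: DROP (t<36-4); WM=36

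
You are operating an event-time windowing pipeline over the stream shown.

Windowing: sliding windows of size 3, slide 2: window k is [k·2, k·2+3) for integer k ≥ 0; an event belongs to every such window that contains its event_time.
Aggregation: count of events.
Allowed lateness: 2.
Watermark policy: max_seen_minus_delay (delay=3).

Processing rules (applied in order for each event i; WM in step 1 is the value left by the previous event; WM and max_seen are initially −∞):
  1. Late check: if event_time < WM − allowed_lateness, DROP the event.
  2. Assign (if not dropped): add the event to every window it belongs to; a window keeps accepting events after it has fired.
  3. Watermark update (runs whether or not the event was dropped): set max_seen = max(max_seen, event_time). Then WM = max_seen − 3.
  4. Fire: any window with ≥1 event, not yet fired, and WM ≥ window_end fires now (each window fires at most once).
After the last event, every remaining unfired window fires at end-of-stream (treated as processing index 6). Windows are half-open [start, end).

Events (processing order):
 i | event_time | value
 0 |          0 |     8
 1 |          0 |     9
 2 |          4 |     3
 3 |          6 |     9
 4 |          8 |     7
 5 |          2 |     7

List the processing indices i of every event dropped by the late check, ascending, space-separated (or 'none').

5

i=0 t=0 v=8: → [0,3); WM=-3
i=1 t=0 v=9: → [0,3); WM=-3
i=2 t=4 v=3: → [4,7),[2,5); WM=1
i=3 t=6 v=9: → [6,9),[4,7); WM=3; [0,3) fires=2
i=4 t=8 v=7: → [8,11),[6,9); WM=5; [2,5) fires=1
i=5 t=2 v=7: DROP (t<5-2); WM=5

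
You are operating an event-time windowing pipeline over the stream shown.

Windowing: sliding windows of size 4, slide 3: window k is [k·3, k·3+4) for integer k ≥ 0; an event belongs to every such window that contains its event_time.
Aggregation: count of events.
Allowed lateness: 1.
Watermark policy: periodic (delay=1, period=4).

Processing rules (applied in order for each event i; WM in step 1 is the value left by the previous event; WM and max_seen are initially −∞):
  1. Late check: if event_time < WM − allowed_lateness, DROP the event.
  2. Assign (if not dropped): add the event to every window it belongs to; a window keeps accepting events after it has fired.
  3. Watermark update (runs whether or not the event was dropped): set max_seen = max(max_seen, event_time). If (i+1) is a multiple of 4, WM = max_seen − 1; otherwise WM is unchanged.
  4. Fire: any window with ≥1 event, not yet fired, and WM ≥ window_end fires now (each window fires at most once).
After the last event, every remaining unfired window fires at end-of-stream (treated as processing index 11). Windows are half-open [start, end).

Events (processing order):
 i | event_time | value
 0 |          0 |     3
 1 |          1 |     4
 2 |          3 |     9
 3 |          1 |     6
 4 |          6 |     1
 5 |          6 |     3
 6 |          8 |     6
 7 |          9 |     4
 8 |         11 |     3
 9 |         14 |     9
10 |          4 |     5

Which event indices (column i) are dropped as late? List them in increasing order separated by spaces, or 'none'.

10

i=0 t=0 v=3: → [0,4); WM=−∞
i=1 t=1 v=4: → [0,4); WM=−∞
i=2 t=3 v=9: → [3,7),[0,4); WM=−∞
i=3 t=1 v=6: → [0,4); WM=2
i=4 t=6 v=1: → [6,10),[3,7); WM=2
i=5 t=6 v=3: → [6,10),[3,7); WM=2
i=6 t=8 v=6: → [6,10); WM=2
i=7 t=9 v=4: → [9,13),[6,10); WM=8; [0,4) fires=4 [3,7) fires=3
i=8 t=11 v=3: → [9,13); WM=8
i=9 t=14 v=9: → [12,16); WM=8
i=10 t=4 v=5: DROP (t<8-1); WM=8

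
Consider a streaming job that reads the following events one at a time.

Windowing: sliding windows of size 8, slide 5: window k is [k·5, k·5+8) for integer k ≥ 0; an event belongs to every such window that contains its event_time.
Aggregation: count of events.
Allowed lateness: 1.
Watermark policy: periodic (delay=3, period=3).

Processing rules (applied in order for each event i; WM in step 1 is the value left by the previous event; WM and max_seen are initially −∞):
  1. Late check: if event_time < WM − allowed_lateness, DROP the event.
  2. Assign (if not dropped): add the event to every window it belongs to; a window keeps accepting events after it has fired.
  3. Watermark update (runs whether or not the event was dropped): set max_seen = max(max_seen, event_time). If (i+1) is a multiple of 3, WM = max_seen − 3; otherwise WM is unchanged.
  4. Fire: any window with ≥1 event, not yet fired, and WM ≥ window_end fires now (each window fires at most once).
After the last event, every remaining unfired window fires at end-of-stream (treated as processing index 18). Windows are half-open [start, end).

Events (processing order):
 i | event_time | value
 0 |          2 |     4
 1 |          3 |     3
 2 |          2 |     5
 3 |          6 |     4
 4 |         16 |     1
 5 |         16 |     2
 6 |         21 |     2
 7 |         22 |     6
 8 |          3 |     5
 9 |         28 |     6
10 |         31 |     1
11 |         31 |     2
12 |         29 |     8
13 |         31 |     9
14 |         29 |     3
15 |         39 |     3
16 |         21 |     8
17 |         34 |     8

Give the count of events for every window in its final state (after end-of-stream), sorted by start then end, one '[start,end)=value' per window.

[0,8)=4 [5,13)=1 [10,18)=2 [15,23)=4 [20,28)=2 [25,33)=6 [30,38)=4 [35,43)=1

i=0 t=2 v=4: → [0,8); WM=−∞
i=1 t=3 v=3: → [0,8); WM=−∞
i=2 t=2 v=5: → [0,8); WM=0
i=3 t=6 v=4: → [5,13),[0,8); WM=0
i=4 t=16 v=1: → [15,23),[10,18); WM=0
i=5 t=16 v=2: → [15,23),[10,18); WM=13; [0,8) fires=4 [5,13) fires=1
i=6 t=21 v=2: → [20,28),[15,23); WM=13
i=7 t=22 v=6: → [20,28),[15,23); WM=13
i=8 t=3 v=5: DROP (t<13-1); WM=19; [10,18) fires=2
i=9 t=28 v=6: → [25,33); WM=19
i=10 t=31 v=1: → [30,38),[25,33); WM=19
i=11 t=31 v=2: → [30,38),[25,33); WM=28; [15,23) fires=4 [20,28) fires=2
i=12 t=29 v=8: → [25,33); WM=28
i=13 t=31 v=9: → [30,38),[25,33); WM=28
i=14 t=29 v=3: → [25,33); WM=28
i=15 t=39 v=3: → [35,43); WM=28
i=16 t=21 v=8: DROP (t<28-1); WM=28
i=17 t=34 v=8: → [30,38); WM=36; [25,33) fires=6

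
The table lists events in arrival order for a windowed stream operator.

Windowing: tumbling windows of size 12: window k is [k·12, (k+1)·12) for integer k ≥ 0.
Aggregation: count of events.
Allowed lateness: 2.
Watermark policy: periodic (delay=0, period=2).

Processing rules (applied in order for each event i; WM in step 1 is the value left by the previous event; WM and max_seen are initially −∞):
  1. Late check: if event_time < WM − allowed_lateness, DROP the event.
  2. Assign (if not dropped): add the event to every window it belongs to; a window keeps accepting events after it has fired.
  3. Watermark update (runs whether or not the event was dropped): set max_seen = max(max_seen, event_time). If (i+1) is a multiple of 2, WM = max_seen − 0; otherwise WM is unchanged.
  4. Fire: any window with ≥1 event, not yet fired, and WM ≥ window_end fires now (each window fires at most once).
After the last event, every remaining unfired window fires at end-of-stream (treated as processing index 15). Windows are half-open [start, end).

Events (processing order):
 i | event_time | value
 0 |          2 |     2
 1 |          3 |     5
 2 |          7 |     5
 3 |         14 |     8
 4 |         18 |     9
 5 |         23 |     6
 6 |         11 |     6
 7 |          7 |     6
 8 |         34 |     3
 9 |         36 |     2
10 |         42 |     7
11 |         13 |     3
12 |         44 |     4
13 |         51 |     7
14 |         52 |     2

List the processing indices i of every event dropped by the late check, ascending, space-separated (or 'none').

i=0 t=2 v=2: → [0,12); WM=−∞
i=1 t=3 v=5: → [0,12); WM=3
i=2 t=7 v=5: → [0,12); WM=3
i=3 t=14 v=8: → [12,24); WM=14; [0,12) fires=3
i=4 t=18 v=9: → [12,24); WM=14
i=5 t=23 v=6: → [12,24); WM=23
i=6 t=11 v=6: DROP (t<23-2); WM=23
i=7 t=7 v=6: DROP (t<23-2); WM=23
i=8 t=34 v=3: → [24,36); WM=23
i=9 t=36 v=2: → [36,48); WM=36; [12,24) fires=3 [24,36) fires=1
i=10 t=42 v=7: → [36,48); WM=36
i=11 t=13 v=3: DROP (t<36-2); WM=42
i=12 t=44 v=4: → [36,48); WM=42
i=13 t=51 v=7: → [48,60); WM=51; [36,48) fires=3
i=14 t=52 v=2: → [48,60); WM=51

6 7 11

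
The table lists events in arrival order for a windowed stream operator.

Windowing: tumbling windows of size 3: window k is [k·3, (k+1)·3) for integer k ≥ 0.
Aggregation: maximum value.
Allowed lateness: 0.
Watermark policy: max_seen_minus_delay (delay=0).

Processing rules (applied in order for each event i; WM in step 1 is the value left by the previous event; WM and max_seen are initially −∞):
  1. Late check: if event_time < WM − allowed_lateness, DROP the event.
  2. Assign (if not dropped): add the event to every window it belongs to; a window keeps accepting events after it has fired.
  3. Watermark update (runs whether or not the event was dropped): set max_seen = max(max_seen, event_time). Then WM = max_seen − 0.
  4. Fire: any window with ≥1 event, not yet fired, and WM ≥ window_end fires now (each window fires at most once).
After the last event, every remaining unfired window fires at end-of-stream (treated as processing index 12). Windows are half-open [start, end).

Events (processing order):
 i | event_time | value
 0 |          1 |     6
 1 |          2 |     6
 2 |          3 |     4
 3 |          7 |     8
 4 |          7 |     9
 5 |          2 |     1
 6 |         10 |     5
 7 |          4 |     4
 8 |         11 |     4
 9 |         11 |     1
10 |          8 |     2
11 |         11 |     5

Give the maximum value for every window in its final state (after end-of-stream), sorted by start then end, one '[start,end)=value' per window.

i=0 t=1 v=6: → [0,3); WM=1
i=1 t=2 v=6: → [0,3); WM=2
i=2 t=3 v=4: → [3,6); WM=3; [0,3) fires=6
i=3 t=7 v=8: → [6,9); WM=7; [3,6) fires=4
i=4 t=7 v=9: → [6,9); WM=7
i=5 t=2 v=1: DROP (t<7-0); WM=7
i=6 t=10 v=5: → [9,12); WM=10; [6,9) fires=9
i=7 t=4 v=4: DROP (t<10-0); WM=10
i=8 t=11 v=4: → [9,12); WM=11
i=9 t=11 v=1: → [9,12); WM=11
i=10 t=8 v=2: DROP (t<11-0); WM=11
i=11 t=11 v=5: → [9,12); WM=11

[0,3)=6 [3,6)=4 [6,9)=9 [9,12)=5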